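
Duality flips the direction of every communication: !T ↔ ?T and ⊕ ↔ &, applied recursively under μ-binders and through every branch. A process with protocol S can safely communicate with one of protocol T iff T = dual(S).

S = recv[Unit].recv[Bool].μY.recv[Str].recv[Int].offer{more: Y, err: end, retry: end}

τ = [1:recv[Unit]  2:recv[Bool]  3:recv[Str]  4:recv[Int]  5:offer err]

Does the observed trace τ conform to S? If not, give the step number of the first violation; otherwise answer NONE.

NONE

@1 recv[Unit]  ✓  now at recv[Bool].μY.…
@2 recv[Bool]  ✓  now at μY.…
@3 recv[Str]  ✓  now at recv[Int].offer{more: μY.…, err: end, retry: end}
@4 recv[Int]  ✓  now at offer{more: μY.…, err: end, retry: end}
@5 offer err  ✓  now at end
τ conforms to S (length 5)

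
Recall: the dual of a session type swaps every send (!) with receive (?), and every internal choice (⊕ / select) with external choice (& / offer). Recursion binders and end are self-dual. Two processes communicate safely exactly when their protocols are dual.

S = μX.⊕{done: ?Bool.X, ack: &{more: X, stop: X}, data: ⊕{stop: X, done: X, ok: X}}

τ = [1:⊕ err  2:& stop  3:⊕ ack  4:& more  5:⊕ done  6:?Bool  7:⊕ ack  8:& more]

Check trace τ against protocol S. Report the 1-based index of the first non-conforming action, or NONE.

1

step 1: got ⊕ err, protocol expects ⊕ done or ⊕ ack or ⊕ data  ✗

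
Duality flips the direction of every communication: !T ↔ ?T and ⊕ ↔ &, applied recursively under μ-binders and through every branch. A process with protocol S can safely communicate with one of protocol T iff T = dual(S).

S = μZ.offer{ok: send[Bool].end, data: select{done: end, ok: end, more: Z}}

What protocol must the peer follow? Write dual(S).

μZ → μZ  (μ self-dual)
  offer{ok,data} → select{ok,data}  (&→⊕)
    [ok]
      send[Bool] → recv[Bool]
        end ↦ end
    [data]
      select{done,ok,more} → offer{done,ok,more}  (select→offer)
        [done]
          end ↦ end
        [ok]
          end ↦ end
        [more]
          Z ↦ Z

μZ.select{ok: recv[Bool].end, data: offer{done: end, ok: end, more: Z}}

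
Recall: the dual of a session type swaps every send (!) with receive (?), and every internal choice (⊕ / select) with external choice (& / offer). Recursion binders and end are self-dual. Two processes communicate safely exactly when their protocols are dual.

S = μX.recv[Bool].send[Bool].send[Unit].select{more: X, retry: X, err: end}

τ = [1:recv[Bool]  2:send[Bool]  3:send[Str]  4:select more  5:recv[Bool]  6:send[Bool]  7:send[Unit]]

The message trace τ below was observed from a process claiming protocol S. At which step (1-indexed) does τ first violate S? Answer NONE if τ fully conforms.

3

@1 recv[Bool]  match  state: send[Bool].send[Unit].select{more: μX.…, retry: μX.…, err: end}
@2 send[Bool]  match  state: send[Unit].select{more: μX.…, retry: μX.…, err: end}
@3 got send[Str], protocol expects send[Unit]  ✗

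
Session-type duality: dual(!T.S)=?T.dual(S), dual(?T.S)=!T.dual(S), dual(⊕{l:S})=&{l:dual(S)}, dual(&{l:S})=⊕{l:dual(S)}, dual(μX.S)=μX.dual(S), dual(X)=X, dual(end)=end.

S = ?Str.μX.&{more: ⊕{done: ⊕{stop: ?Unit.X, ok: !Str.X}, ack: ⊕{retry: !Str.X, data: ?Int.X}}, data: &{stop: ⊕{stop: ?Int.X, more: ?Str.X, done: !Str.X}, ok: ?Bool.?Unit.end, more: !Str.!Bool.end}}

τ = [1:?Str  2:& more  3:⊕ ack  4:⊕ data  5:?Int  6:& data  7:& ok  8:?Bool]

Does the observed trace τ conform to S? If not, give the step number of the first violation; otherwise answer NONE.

@1 ?Str  ok  residual = μX.…
@2 & more  ok  residual = ⊕{done: ⊕{stop: ?Unit.μX.…, ok: !Str.μX.…}, ack: ⊕{retry: !Str.μX.…, data: ?Int.μX.…}}
@3 ⊕ ack  ok  residual = ⊕{retry: !Str.μX.…, data: ?Int.μX.…}
@4 ⊕ data  ok  residual = ?Int.μX.…
@5 ?Int  ok  residual = μX.…
@6 & data  ok  residual = &{stop: ⊕{stop: ?Int.μX.…, more: ?Str.μX.…, done: !Str.μX.…}, ok: ?Bool.?Unit.end, more: !Str.!Bool.end}
@7 & ok  ok  residual = ?Bool.?Unit.end
@8 ?Bool  ok  residual = ?Unit.end
trace exhausted — no violation

NONE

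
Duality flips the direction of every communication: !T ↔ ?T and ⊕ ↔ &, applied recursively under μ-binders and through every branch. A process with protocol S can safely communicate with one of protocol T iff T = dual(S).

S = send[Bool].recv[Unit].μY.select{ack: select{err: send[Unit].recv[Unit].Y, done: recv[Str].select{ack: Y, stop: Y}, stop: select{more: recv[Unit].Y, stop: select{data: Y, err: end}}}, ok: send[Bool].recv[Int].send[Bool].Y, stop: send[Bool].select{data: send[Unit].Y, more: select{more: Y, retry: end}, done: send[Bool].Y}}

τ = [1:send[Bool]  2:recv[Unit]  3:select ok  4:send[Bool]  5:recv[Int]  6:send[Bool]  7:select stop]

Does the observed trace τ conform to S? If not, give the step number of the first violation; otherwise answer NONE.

[1] send[Bool]  ok  residual = recv[Unit].μY.…
[2] recv[Unit]  ok  residual = μY.…
[3] select ok  ok  residual = send[Bool].recv[Int].send[Bool].μY.…
[4] send[Bool]  ok  residual = recv[Int].send[Bool].μY.…
[5] recv[Int]  ok  residual = send[Bool].μY.…
[6] send[Bool]  ok  residual = μY.…
[7] select stop  ok  residual = send[Bool].select{data: send[Unit].μY.…, more: select{more: μY.…, retry: end}, done: send[Bool].μY.…}
trace exhausted — no violation

NONE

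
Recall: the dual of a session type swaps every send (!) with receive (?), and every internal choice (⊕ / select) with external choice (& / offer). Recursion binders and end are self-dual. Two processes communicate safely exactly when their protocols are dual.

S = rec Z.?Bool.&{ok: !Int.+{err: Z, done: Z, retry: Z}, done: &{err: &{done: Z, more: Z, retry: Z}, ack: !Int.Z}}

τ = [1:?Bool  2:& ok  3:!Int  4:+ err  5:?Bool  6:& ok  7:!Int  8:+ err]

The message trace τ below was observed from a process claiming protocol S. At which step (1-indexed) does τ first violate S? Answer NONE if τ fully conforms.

NONE

@1 ?Bool  ✓  now at &{ok: !Int.+{err: rec Z.…, done: rec Z.…, retry: rec Z.…}, done: &{err: &{done: rec Z.…, more: rec Z.…, retry: rec Z.…}, ack: !Int.rec Z.…}}
@2 & ok  ✓  now at !Int.+{err: rec Z.…, done: rec Z.…, retry: rec Z.…}
@3 !Int  ✓  now at +{err: rec Z.…, done: rec Z.…, retry: rec Z.…}
@4 + err  ✓  now at rec Z.…
@5 ?Bool  ✓  now at &{ok: !Int.+{err: rec Z.…, done: rec Z.…, retry: rec Z.…}, done: &{err: &{done: rec Z.…, more: rec Z.…, retry: rec Z.…}, ack: !Int.rec Z.…}}
@6 & ok  ✓  now at !Int.+{err: rec Z.…, done: rec Z.…, retry: rec Z.…}
@7 !Int  ✓  now at +{err: rec Z.…, done: rec Z.…, retry: rec Z.…}
@8 + err  ✓  now at rec Z.…
trace exhausted — no violation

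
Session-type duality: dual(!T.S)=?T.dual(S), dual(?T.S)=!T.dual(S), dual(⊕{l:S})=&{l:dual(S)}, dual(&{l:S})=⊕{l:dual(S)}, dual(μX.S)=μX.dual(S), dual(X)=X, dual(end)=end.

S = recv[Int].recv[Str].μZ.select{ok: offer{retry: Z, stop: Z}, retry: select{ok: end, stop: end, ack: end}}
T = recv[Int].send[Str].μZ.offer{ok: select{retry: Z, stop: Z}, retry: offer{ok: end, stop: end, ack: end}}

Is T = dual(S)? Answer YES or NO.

recv[Int] | recv[Int]  ✗ same direction on both sides — not dual

NO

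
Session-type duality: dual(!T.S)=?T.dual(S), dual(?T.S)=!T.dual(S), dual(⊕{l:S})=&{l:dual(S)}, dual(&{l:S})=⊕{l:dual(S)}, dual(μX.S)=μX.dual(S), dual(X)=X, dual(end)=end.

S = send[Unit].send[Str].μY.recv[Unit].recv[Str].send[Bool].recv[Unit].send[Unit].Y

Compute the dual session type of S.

send[Unit] = recv[Unit]
  send[Str] = recv[Str]
    μY = μY  (binder kept)
      recv[Unit] = send[Unit]
        recv[Str] = send[Str]
          send[Bool] = recv[Bool]
            recv[Unit] = send[Unit]
              send[Unit] = recv[Unit]
                Y ↦ Y

recv[Unit].recv[Str].μY.send[Unit].send[Str].recv[Bool].send[Unit].recv[Unit].Y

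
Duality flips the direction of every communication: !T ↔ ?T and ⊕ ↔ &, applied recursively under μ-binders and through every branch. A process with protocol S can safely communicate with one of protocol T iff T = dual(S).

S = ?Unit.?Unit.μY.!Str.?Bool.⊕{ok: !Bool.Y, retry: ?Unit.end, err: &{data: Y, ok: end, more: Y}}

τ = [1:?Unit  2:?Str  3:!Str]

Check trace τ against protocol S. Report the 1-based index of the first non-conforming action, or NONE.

2

[1] ?Unit  ✓  now at ?Unit.μY.…
[2] got ?Str, protocol expects ?Unit  ✗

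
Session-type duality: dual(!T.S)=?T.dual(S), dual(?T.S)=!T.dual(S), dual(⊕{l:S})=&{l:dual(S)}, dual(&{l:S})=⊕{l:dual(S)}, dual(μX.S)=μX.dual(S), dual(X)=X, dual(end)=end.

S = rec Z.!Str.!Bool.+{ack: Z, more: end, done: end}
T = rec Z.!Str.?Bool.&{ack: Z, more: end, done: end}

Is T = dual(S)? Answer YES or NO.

NO

rec Z ‖ rec Z  match (μ self-dual)
  !Str ‖ !Str  ✗ same direction on both sides — not dual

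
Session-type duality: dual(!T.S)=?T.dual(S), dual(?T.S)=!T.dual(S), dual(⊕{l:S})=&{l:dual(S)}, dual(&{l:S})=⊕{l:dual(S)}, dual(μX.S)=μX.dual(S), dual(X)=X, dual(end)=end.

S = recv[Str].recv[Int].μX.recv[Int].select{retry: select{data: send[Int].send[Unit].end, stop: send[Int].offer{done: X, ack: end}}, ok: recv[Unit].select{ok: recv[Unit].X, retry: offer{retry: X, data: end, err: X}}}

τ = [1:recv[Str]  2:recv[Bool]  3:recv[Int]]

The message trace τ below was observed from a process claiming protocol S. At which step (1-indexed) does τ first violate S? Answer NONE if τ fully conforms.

[1] recv[Str]  match  cont: recv[Int].μX.…
[2] got recv[Bool], protocol expects recv[Int]  ✗

2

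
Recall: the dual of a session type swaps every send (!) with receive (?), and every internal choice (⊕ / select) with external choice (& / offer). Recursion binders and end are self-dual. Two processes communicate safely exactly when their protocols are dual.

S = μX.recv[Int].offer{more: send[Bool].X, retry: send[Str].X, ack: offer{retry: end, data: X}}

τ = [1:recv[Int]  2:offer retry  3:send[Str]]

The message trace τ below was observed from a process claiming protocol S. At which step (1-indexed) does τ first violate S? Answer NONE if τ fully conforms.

[1] recv[Int]  ok  state: offer{more: send[Bool].μX.…, retry: send[Str].μX.…, ack: offer{retry: end, data: μX.…}}
[2] offer retry  ok  state: send[Str].μX.…
[3] send[Str]  ok  state: μX.…
all 3 steps conform

NONE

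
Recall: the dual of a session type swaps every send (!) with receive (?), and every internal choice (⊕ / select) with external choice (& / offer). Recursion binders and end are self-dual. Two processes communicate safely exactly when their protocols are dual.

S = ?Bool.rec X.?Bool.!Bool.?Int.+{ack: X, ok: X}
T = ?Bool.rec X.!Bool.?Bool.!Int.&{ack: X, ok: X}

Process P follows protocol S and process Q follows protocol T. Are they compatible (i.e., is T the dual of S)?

?Bool ‖ ?Bool  ✗ same direction on both sides — not dual

NO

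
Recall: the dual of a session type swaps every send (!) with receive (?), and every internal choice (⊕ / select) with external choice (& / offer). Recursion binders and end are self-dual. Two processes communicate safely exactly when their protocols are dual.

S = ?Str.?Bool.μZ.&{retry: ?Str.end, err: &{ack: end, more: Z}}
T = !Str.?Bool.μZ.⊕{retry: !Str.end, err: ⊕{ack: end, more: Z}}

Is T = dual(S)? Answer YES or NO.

NO

?Str vs !Str  ✓
  ?Bool vs ?Bool  ✗ same direction on both sides — not dual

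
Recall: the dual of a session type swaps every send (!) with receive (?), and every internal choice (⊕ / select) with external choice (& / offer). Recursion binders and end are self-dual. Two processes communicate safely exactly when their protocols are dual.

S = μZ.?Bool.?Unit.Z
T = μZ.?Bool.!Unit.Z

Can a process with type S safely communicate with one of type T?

NO

μZ | μZ  ok (μ self-dual)
  ?Bool | ?Bool  ✗ same direction on both sides — not dual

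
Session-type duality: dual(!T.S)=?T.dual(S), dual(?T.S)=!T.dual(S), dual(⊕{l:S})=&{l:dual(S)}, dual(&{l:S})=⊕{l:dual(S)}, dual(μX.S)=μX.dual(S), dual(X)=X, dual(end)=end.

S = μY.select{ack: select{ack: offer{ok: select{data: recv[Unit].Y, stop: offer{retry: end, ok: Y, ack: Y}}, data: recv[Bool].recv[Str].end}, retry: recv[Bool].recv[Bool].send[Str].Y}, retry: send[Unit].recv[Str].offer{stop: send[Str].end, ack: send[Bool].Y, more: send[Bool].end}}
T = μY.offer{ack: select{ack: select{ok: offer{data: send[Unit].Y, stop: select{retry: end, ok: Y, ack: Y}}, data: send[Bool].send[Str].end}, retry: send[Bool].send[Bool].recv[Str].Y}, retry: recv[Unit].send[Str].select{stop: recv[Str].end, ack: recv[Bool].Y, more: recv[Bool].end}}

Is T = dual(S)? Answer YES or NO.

μY | μY  ok (binder kept)
  select{ack,retry} | offer{ack,retry}  ok labels match
    [ack]
      select{ack,retry} | select{ack,retry}  ✗ choice polarity not flipped — not dual

NO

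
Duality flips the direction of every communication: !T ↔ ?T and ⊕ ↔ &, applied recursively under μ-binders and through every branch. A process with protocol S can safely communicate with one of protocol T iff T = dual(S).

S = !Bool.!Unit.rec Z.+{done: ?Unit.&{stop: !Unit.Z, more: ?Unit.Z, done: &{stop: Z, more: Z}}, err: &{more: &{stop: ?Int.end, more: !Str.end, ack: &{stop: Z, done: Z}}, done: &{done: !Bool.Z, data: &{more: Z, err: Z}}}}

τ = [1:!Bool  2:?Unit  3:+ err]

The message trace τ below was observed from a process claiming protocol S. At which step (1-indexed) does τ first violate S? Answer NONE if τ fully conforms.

[1] !Bool  ok  state: !Unit.rec Z.…
[2] got ?Unit, protocol expects !Unit  ✗

2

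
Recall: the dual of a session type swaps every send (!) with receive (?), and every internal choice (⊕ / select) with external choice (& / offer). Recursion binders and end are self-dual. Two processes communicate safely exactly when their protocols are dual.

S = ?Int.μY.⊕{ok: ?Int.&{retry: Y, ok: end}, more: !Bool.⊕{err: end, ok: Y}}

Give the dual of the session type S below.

?Int = !Int
  μY = μY  (μ self-dual)
    ⊕{ok,more} = &{ok,more}  (select→offer)
      • ok:
        ?Int = !Int
          &{retry,ok} = ⊕{retry,ok}  (external→internal)
            • retry:
              dual(Y) = Y
            • ok:
              dual(end) = end
      • more:
        !Bool = ?Bool
          ⊕{err,ok} = &{err,ok}  (select→offer)
            • err:
              dual(end) = end
            • ok:
              dual(Y) = Y

!Int.μY.&{ok: !Int.⊕{retry: Y, ok: end}, more: ?Bool.&{err: end, ok: Y}}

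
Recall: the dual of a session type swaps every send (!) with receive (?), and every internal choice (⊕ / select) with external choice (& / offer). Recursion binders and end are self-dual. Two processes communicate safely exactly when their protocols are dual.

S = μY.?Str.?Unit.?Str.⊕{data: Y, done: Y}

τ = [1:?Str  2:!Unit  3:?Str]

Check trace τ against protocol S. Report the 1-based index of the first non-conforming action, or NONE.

2

[1] ?Str  ✓  now at ?Unit.?Str.⊕{data: μY.…, done: μY.…}
[2] got !Unit, protocol expects ?Unit  ✗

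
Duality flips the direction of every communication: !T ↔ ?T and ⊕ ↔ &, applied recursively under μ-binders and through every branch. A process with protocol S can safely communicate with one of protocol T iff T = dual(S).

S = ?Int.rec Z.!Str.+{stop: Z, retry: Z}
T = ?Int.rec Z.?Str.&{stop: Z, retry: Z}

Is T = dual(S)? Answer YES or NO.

NO

?Int ‖ ?Int  ✗ same direction on both sides — not dual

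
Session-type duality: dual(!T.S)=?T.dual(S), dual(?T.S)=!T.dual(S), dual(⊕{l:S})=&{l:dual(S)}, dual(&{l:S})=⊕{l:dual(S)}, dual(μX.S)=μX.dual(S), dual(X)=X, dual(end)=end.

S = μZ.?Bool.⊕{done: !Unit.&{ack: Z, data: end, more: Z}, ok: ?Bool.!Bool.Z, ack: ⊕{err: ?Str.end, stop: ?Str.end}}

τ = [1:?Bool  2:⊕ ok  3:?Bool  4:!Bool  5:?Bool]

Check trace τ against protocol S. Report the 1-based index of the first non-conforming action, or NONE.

NONE

[1] ?Bool  match  residual = ⊕{done: !Unit.&{ack: μZ.…, data: end, more: μZ.…}, ok: ?Bool.!Bool.μZ.…, ack: ⊕{err: ?Str.end, stop: ?Str.end}}
[2] ⊕ ok  match  residual = ?Bool.!Bool.μZ.…
[3] ?Bool  match  residual = !Bool.μZ.…
[4] !Bool  match  residual = μZ.…
[5] ?Bool  match  residual = ⊕{done: !Unit.&{ack: μZ.…, data: end, more: μZ.…}, ok: ?Bool.!Bool.μZ.…, ack: ⊕{err: ?Str.end, stop: ?Str.end}}
all 5 steps conform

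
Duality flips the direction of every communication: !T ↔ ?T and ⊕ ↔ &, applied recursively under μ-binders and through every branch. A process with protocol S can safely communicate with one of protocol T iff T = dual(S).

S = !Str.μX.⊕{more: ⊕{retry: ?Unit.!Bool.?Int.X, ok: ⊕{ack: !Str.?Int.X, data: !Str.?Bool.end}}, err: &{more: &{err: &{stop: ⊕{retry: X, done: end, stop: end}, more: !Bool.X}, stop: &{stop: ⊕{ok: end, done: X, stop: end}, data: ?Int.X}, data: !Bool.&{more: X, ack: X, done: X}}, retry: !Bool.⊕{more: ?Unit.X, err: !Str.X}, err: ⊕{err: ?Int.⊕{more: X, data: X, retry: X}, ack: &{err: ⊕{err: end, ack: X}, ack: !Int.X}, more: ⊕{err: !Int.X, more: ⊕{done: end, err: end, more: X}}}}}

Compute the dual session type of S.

!Str ↦ ?Str
  μX ↦ μX  (rec unchanged)
    ⊕{more,err} ↦ &{more,err}  (select→offer)
      • more:
        ⊕{retry,ok} ↦ &{retry,ok}  (select→offer)
          • retry:
            ?Unit ↦ !Unit
              !Bool ↦ ?Bool
                ?Int ↦ !Int
                  dual(X) = X
          • ok:
            ⊕{ack,data} ↦ &{ack,data}  (select→offer)
              • ack:
                !Str ↦ ?Str
                  ?Int ↦ !Int
                    dual(X) = X
              • data:
                !Str ↦ ?Str
                  ?Bool ↦ !Bool
                    dual(end) = end
      • err:
        &{more,retry,err} ↦ ⊕{more,retry,err}  (&→⊕)
          • more:
            &{err,stop,data} ↦ ⊕{err,stop,data}  (&→⊕)
              • err:
                &{stop,more} ↦ ⊕{stop,more}  (&→⊕)
                  • stop:
                    ⊕{retry,done,stop} ↦ &{retry,done,stop}  (select→offer)
                      • retry:
                        dual(X) = X
                      • done:
                        dual(end) = end
                      • stop:
                        dual(end) = end
                  • more:
                    !Bool ↦ ?Bool
                      dual(X) = X
              • stop:
                &{stop,data} ↦ ⊕{stop,data}  (&→⊕)
                  • stop:
                    ⊕{ok,done,stop} ↦ &{ok,done,stop}  (select→offer)
                      • ok:
                        dual(end) = end
                      • done:
                        dual(X) = X
                      • stop:
                        dual(end) = end
                  • data:
                    ?Int ↦ !Int
                      dual(X) = X
              • data:
                !Bool ↦ ?Bool
                  &{more,ack,done} ↦ ⊕{more,ack,done}  (&→⊕)
                    • more:
                      dual(X) = X
                    • ack:
                      dual(X) = X
                    • done:
                      dual(X) = X
          • retry:
            !Bool ↦ ?Bool
              ⊕{more,err} ↦ &{more,err}  (select→offer)
                • more:
                  ?Unit ↦ !Unit
                    dual(X) = X
                • err:
                  !Str ↦ ?Str
                    dual(X) = X
          • err:
            ⊕{err,ack,more} ↦ &{err,ack,more}  (select→offer)
              • err:
                ?Int ↦ !Int
                  ⊕{more,data,retry} ↦ &{more,data,retry}  (select→offer)
                    • more:
                      dual(X) = X
                    • data:
                      dual(X) = X
                    • retry:
                      dual(X) = X
              • ack:
                &{err,ack} ↦ ⊕{err,ack}  (&→⊕)
                  • err:
                    ⊕{err,ack} ↦ &{err,ack}  (select→offer)
                      • err:
                        dual(end) = end
                      • ack:
                        dual(X) = X
                  • ack:
                    !Int ↦ ?Int
                      dual(X) = X
              • more:
                ⊕{err,more} ↦ &{err,more}  (select→offer)
                  • err:
                    !Int ↦ ?Int
                      dual(X) = X
                  • more:
                    ⊕{done,err,more} ↦ &{done,err,more}  (select→offer)
                      • done:
                        dual(end) = end
                      • err:
                        dual(end) = end
                      • more:
                        dual(X) = X

?Str.μX.&{more: &{retry: !Unit.?Bool.!Int.X, ok: &{ack: ?Str.!Int.X, data: ?Str.!Bool.end}}, err: ⊕{more: ⊕{err: ⊕{stop: &{retry: X, done: end, stop: end}, more: ?Bool.X}, stop: ⊕{stop: &{ok: end, done: X, stop: end}, data: !Int.X}, data: ?Bool.⊕{more: X, ack: X, done: X}}, retry: ?Bool.&{more: !Unit.X, err: ?Str.X}, err: &{err: !Int.&{more: X, data: X, retry: X}, ack: ⊕{err: &{err: end, ack: X}, ack: ?Int.X}, more: &{err: ?Int.X, more: &{done: end, err: end, more: X}}}}}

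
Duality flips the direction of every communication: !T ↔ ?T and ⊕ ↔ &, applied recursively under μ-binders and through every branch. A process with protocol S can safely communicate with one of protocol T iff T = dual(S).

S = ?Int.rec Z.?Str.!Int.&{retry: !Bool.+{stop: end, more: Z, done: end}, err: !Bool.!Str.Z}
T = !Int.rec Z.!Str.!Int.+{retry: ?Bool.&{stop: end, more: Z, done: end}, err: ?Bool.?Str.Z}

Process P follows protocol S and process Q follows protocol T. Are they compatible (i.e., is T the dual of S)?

?Int | !Int  ✓
  rec Z | rec Z  ✓ (μ self-dual)
    ?Str | !Str  ✓
      !Int | !Int  ✗ same direction on both sides — not dual

NO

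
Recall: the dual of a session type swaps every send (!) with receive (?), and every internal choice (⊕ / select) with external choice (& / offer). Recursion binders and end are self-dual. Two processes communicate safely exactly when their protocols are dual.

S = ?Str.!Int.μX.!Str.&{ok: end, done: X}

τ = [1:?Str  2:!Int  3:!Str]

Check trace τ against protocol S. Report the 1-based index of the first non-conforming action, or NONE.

@1 ?Str  match  now at !Int.μX.…
@2 !Int  match  now at μX.…
@3 !Str  match  now at &{ok: end, done: μX.…}
τ conforms to S (length 3)

NONE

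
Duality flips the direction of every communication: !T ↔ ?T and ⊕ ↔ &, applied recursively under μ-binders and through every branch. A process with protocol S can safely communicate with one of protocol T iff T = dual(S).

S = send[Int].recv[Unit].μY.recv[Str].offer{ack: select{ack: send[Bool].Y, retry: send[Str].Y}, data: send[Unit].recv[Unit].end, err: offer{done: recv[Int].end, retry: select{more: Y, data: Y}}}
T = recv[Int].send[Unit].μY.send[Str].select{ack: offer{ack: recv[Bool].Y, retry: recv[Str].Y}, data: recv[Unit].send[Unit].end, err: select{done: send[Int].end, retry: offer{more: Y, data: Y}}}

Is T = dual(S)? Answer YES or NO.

YES

send[Int] vs recv[Int]  ok
  recv[Unit] vs send[Unit]  ok
    μY vs μY  ok (rec unchanged)
      recv[Str] vs send[Str]  ok
        offer{ack,data,err} vs select{ack,data,err}  ok label sets agree
          • ack:
            select{ack,retry} vs offer{ack,retry}  ok label sets agree
              • ack:
                send[Bool] vs recv[Bool]  ok
                  Y vs Y  ok
              • retry:
                send[Str] vs recv[Str]  ok
                  Y vs Y  ok
          • data:
            send[Unit] vs recv[Unit]  ok
              recv[Unit] vs send[Unit]  ok
                end vs end  ok
          • err:
            offer{done,retry} vs select{done,retry}  ok label sets agree
              • done:
                recv[Int] vs send[Int]  ok
                  end vs end  ok
              • retry:
                select{more,data} vs offer{more,data}  ok label sets agree
                  • more:
                    Y vs Y  ok
                  • data:
                    Y vs Y  ok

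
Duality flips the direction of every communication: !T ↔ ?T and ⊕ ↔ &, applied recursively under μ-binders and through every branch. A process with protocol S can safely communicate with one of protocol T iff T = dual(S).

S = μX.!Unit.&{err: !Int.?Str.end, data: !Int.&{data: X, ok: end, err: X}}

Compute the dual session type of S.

μX = μX  (μ self-dual)
  !Unit = ?Unit
    &{err,data} = ⊕{err,data}  (external→internal)
      [err]
        !Int = ?Int
          ?Str = !Str
            end ↦ end
      [data]
        !Int = ?Int
          &{data,ok,err} = ⊕{data,ok,err}  (external→internal)
            [data]
              X ↦ X
            [ok]
              end ↦ end
            [err]
              X ↦ X

μX.?Unit.⊕{err: ?Int.!Str.end, data: ?Int.⊕{data: X, ok: end, err: X}}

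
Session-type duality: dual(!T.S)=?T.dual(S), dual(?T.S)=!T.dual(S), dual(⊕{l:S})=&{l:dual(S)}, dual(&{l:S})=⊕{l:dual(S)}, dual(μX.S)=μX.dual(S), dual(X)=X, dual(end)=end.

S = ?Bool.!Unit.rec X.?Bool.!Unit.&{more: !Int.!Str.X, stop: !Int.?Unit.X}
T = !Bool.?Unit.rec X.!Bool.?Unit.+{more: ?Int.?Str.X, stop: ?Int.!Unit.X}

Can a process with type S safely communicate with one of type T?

YES

?Bool | !Bool  ✓
  !Unit | ?Unit  ✓
    rec X | rec X  ✓ (rec unchanged)
      ?Bool | !Bool  ✓
        !Unit | ?Unit  ✓
          &{more,stop} | +{more,stop}  ✓ same labels
            • more:
              !Int | ?Int  ✓
                !Str | ?Str  ✓
                  X | X  ✓
            • stop:
              !Int | ?Int  ✓
                ?Unit | !Unit  ✓
                  X | X  ✓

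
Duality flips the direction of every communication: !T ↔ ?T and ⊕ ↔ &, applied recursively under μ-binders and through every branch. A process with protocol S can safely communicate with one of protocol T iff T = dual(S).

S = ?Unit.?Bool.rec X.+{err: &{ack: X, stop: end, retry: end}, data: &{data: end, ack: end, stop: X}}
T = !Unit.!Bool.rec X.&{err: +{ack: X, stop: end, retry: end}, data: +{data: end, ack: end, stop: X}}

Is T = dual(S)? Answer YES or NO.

?Unit | !Unit  match
  ?Bool | !Bool  match
    rec X | rec X  match (binder kept)
      +{err,data} | &{err,data}  match label sets agree
        case err:
          &{ack,stop,retry} | +{ack,stop,retry}  match label sets agree
            case ack:
              X | X  match
            case stop:
              end | end  match
            case retry:
              end | end  match
        case data:
          &{data,ack,stop} | +{data,ack,stop}  match label sets agree
            case data:
              end | end  match
            case ack:
              end | end  match
            case stop:
              X | X  match

YES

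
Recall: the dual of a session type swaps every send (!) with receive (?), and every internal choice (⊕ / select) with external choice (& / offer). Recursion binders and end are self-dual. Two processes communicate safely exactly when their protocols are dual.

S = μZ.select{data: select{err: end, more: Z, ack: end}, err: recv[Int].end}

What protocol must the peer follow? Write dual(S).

μZ.offer{data: offer{err: end, more: Z, ack: end}, err: send[Int].end}

μZ = μZ  (rec unchanged)
  select{data,err} = offer{data,err}  (internal→external)
    • data:
      select{err,more,ack} = offer{err,more,ack}  (internal→external)
        • err:
          end self-dual
        • more:
          Z self-dual
        • ack:
          end self-dual
    • err:
      recv[Int] = send[Int]
        end self-dual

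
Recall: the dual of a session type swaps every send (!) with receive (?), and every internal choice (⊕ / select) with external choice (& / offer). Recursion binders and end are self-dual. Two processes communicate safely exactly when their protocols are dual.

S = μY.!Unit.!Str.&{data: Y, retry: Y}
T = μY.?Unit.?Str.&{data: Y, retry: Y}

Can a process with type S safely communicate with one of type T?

μY vs μY  match (μ self-dual)
  !Unit vs ?Unit  match
    !Str vs ?Str  match
      &{data,retry} vs &{data,retry}  ✗ choice polarity not flipped — not dual

NO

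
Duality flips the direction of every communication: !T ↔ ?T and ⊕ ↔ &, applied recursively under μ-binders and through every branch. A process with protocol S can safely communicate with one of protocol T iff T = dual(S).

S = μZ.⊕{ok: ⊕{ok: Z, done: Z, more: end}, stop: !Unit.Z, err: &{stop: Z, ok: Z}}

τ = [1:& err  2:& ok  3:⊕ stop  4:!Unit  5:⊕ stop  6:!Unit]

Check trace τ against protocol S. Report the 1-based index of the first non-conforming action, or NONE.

step 1: got & err, protocol expects ⊕ ok or ⊕ stop or ⊕ err  ✗

1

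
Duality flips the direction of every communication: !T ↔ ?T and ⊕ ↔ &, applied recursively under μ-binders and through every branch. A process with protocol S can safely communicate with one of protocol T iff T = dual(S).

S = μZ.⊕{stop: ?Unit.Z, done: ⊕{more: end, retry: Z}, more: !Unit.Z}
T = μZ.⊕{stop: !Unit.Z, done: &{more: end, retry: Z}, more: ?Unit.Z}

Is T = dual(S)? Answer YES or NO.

NO

μZ ‖ μZ  ✓ (rec unchanged)
  ⊕{stop,done,more} ‖ ⊕{stop,done,more}  ✗ choice polarity not flipped — not dual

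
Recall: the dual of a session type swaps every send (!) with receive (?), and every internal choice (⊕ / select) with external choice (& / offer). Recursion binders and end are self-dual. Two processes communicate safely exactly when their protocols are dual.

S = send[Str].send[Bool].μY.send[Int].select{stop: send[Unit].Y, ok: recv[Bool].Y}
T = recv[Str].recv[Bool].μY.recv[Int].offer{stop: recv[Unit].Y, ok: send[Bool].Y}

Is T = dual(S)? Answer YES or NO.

YES

send[Str] | recv[Str]  ✓
  send[Bool] | recv[Bool]  ✓
    μY | μY  ✓ (binder kept)
      send[Int] | recv[Int]  ✓
        select{stop,ok} | offer{stop,ok}  ✓ same labels
          case stop:
            send[Unit] | recv[Unit]  ✓
              Y | Y  ✓
          case ok:
            recv[Bool] | send[Bool]  ✓
              Y | Y  ✓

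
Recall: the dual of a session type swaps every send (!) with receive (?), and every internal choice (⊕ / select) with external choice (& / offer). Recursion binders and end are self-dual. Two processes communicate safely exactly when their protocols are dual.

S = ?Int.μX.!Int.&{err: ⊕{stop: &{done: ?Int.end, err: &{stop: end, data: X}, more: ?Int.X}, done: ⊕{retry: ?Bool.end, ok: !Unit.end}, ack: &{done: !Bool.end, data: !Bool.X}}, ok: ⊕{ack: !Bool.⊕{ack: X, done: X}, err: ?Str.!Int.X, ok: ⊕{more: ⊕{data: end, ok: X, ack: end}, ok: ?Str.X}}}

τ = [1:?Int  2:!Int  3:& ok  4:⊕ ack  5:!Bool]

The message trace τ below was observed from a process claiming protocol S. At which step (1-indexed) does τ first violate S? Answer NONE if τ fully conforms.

[1] ?Int  ok  residual = μX.…
[2] !Int  ok  residual = &{err: ⊕{stop: &{done: ?Int.end, err: &{stop: end, data: μX.…}, more: ?Int.μX.…}, done: ⊕{retry: ?Bool.end, ok: !Unit.end}, ack: &{done: !Bool.end, data: !Bool.μX.…}}, ok: ⊕{ack: !Bool.⊕{ack: μX.…, done: μX.…}, err: ?Str.!Int.μX.…, ok: ⊕{more: ⊕{data: end, ok: μX.…, ack: end}, ok: ?Str.μX.…}}}
[3] & ok  ok  residual = ⊕{ack: !Bool.⊕{ack: μX.…, done: μX.…}, err: ?Str.!Int.μX.…, ok: ⊕{more: ⊕{data: end, ok: μX.…, ack: end}, ok: ?Str.μX.…}}
[4] ⊕ ack  ok  residual = !Bool.⊕{ack: μX.…, done: μX.…}
[5] !Bool  ok  residual = ⊕{ack: μX.…, done: μX.…}
all 5 steps conform

NONE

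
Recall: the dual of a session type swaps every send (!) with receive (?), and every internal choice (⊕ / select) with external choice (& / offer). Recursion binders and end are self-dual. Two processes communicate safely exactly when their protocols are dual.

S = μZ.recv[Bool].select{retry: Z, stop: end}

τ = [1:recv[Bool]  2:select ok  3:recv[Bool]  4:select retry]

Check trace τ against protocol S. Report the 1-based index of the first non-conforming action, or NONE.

2

@1 recv[Bool]  ok  cont: select{retry: μZ.…, stop: end}
@2 got select ok, protocol expects select retry or select stop  ✗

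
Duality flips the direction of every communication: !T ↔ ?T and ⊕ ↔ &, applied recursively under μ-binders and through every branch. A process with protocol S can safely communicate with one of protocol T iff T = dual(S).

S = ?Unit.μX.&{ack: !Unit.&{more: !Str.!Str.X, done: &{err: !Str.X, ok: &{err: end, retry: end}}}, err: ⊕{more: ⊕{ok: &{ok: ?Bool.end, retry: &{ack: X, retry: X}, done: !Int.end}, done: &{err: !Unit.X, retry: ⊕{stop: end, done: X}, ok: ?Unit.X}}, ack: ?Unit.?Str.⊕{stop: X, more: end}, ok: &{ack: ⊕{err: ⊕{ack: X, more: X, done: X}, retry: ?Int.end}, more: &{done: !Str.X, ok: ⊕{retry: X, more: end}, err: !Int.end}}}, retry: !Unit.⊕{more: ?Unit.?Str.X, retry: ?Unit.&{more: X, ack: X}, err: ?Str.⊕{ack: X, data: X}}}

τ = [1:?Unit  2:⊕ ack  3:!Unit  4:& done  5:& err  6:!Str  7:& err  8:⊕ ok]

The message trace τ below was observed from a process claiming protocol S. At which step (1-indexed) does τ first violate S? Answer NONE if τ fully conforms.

2

step 1: ?Unit  ok  cont: μX.…
step 2: got ⊕ ack, protocol expects & ack or & err or & retry  ✗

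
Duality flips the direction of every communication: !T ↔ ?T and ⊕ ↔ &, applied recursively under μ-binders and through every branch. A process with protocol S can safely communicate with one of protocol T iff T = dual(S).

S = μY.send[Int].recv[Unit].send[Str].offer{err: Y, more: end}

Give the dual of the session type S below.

μY → μY  (binder kept)
  send[Int] → recv[Int]
    recv[Unit] → send[Unit]
      send[Str] → recv[Str]
        offer{err,more} → select{err,more}  (&→⊕)
          [err]
            Y ↦ Y
          [more]
            end ↦ end

μY.recv[Int].send[Unit].recv[Str].select{err: Y, more: end}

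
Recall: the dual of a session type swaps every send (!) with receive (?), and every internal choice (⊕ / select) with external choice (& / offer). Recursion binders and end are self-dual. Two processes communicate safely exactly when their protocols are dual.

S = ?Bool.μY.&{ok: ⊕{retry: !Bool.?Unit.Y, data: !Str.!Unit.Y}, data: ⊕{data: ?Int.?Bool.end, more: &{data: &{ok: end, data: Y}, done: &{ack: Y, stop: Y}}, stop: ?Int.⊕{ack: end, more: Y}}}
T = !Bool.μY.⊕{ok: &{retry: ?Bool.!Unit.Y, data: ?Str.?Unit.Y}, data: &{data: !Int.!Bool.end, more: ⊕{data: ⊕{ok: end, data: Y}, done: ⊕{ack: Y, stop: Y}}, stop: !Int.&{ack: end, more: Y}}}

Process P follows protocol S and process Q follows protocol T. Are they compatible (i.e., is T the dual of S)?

?Bool | !Bool  match
  μY | μY  match (μ self-dual)
    &{ok,data} | ⊕{ok,data}  match same labels
      [ok]
        ⊕{retry,data} | &{retry,data}  match same labels
          [retry]
            !Bool | ?Bool  match
              ?Unit | !Unit  match
                Y | Y  match
          [data]
            !Str | ?Str  match
              !Unit | ?Unit  match
                Y | Y  match
      [data]
        ⊕{data,more,stop} | &{data,more,stop}  match same labels
          [data]
            ?Int | !Int  match
              ?Bool | !Bool  match
                end | end  match
          [more]
            &{data,done} | ⊕{data,done}  match same labels
              [data]
                &{ok,data} | ⊕{ok,data}  match same labels
                  [ok]
                    end | end  match
                  [data]
                    Y | Y  match
              [done]
                &{ack,stop} | ⊕{ack,stop}  match same labels
                  [ack]
                    Y | Y  match
                  [stop]
                    Y | Y  match
          [stop]
            ?Int | !Int  match
              ⊕{ack,more} | &{ack,more}  match same labels
                [ack]
                  end | end  match
                [more]
                  Y | Y  match

YES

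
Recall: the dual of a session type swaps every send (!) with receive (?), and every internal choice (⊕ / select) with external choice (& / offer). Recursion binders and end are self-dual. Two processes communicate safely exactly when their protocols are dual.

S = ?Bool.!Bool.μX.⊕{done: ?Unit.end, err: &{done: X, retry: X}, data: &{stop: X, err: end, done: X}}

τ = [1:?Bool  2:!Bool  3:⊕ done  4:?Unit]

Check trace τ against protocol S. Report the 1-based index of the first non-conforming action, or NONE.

NONE

[1] ?Bool  ok  residual = !Bool.μX.…
[2] !Bool  ok  residual = μX.…
[3] ⊕ done  ok  residual = ?Unit.end
[4] ?Unit  ok  residual = end
trace exhausted — no violation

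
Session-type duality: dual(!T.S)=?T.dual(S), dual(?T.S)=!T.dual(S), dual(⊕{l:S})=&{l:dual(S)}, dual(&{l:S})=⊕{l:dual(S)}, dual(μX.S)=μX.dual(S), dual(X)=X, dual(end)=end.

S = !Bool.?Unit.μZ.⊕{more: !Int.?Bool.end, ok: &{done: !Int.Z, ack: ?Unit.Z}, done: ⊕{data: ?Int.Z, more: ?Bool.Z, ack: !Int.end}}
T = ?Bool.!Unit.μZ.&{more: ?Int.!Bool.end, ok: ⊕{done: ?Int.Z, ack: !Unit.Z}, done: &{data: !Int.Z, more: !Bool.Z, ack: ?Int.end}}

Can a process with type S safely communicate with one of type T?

!Bool | ?Bool  match
  ?Unit | !Unit  match
    μZ | μZ  match (μ self-dual)
      ⊕{more,ok,done} | &{more,ok,done}  match label sets agree
        case more:
          !Int | ?Int  match
            ?Bool | !Bool  match
              end | end  match
        case ok:
          &{done,ack} | ⊕{done,ack}  match label sets agree
            case done:
              !Int | ?Int  match
                Z | Z  match
            case ack:
              ?Unit | !Unit  match
                Z | Z  match
        case done:
          ⊕{data,more,ack} | &{data,more,ack}  match label sets agree
            case data:
              ?Int | !Int  match
                Z | Z  match
            case more:
              ?Bool | !Bool  match
                Z | Z  match
            case ack:
              !Int | ?Int  match
                end | end  match

YES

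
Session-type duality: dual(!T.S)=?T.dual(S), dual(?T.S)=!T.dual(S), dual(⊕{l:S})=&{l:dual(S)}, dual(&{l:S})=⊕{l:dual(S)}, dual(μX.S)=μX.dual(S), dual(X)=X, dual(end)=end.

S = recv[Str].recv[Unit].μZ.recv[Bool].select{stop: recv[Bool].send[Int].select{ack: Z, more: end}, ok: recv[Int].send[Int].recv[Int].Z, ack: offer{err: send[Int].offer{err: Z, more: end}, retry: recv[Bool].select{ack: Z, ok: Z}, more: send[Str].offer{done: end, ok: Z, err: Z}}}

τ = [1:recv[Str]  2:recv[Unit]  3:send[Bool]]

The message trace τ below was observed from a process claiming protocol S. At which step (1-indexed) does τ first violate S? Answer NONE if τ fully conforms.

3

step 1: recv[Str]  ✓  cont: recv[Unit].μZ.…
step 2: recv[Unit]  ✓  cont: μZ.…
step 3: got send[Bool], protocol expects recv[Bool]  ✗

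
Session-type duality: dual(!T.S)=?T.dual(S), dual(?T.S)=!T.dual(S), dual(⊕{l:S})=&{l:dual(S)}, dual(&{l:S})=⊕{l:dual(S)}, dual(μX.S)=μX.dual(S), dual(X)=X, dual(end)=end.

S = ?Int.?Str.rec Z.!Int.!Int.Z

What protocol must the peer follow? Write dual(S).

?Int = !Int
  ?Str = !Str
    rec Z = rec Z  (μ self-dual)
      !Int = ?Int
        !Int = ?Int
          Z self-dual

!Int.!Str.rec Z.?Int.?Int.Z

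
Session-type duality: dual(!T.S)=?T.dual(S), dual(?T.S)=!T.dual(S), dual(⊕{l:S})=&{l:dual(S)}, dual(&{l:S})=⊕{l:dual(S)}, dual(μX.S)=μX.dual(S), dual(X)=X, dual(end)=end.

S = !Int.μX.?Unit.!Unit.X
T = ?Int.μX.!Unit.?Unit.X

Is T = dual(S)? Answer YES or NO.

YES

!Int ‖ ?Int  ok
  μX ‖ μX  ok (μ self-dual)
    ?Unit ‖ !Unit  ok
      !Unit ‖ ?Unit  ok
        X ‖ X  ok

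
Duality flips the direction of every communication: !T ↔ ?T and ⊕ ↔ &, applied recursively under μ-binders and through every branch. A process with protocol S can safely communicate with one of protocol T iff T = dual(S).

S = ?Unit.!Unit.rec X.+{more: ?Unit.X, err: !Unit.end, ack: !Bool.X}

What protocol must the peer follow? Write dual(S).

!Unit.?Unit.rec X.&{more: !Unit.X, err: ?Unit.end, ack: ?Bool.X}

?Unit = !Unit
  !Unit = ?Unit
    rec X = rec X  (μ self-dual)
      +{more,err,ack} = &{more,err,ack}  (select→offer)
        • more:
          ?Unit = !Unit
            dual(X) = X
        • err:
          !Unit = ?Unit
            dual(end) = end
        • ack:
          !Bool = ?Bool
            dual(X) = X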